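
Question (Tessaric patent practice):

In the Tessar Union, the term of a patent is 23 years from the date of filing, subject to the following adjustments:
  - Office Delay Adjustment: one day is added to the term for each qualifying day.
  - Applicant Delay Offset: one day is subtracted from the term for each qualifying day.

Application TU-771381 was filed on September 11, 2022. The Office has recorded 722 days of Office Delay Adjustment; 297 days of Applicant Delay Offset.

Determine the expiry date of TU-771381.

November 10, 2046

Base term: filing date + 23 years → 11 September 2045.
Office Delay Adjustment: +722 days → 3 September 2047.
Applicant Delay Offset: −297 days → 10 November 2046.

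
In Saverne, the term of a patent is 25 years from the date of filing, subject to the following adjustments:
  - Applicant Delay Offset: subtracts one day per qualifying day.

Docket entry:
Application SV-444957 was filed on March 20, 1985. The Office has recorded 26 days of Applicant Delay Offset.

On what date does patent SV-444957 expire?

February 22, 2010

Base term: filing date + 25 years → 20 March 2010.
Applicant Delay Offset: −26 days → 22 February 2010.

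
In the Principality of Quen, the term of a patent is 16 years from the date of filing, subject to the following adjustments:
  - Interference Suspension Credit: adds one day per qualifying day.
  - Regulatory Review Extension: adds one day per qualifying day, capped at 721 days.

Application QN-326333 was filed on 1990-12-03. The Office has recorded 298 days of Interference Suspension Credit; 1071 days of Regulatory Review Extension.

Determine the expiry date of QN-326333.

2009-09-17

Base term: filing date + 16 years → 3 December 2006.
Interference Suspension Credit: +298 days → 27 September 2007.
Regulatory Review Extension: 1071 days claimed exceeds the 721-day cap, so +721 days → 17 September 2009.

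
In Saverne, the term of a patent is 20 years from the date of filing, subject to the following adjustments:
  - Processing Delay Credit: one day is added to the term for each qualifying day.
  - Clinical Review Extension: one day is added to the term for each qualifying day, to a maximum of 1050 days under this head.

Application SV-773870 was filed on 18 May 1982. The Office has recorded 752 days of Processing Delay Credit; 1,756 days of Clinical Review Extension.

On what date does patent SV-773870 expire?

Base term: filing date + 20 years → 18 May 2002.
Processing Delay Credit: +752 days → 8 June 2004.
Clinical Review Extension: 1756 days claimed exceeds the 1050-day cap, so +1050 days → 24 April 2007.

April 24, 2007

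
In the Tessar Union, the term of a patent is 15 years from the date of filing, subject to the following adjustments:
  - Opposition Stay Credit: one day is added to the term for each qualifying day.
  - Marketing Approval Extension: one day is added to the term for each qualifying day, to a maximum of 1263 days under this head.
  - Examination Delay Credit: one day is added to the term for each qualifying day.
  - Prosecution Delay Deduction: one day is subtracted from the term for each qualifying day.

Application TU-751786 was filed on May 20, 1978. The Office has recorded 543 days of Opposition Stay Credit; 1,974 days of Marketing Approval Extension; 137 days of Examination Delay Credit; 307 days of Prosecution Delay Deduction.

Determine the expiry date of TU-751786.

1997-11-11

Base term: filing date + 15 years → 20 May 1993.
Opposition Stay Credit: +543 days → 14 November 1994.
Marketing Approval Extension: 1974 days claimed exceeds the 1263-day cap, so +1263 days → 30 April 1998.
Examination Delay Credit: +137 days → 14 September 1998.
Prosecution Delay Deduction: −307 days → 11 November 1997.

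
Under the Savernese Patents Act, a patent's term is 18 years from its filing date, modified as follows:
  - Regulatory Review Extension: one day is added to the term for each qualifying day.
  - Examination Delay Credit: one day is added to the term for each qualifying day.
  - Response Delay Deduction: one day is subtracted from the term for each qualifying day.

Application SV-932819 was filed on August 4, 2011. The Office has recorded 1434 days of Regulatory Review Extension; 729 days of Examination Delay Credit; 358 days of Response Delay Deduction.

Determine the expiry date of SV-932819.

Base term: filing date + 18 years → 4 August 2029.
Regulatory Review Extension: +1434 days → 8 July 2033.
Examination Delay Credit: +729 days → 7 July 2035.
Response Delay Deduction: −358 days → 14 July 2034.

July 14, 2034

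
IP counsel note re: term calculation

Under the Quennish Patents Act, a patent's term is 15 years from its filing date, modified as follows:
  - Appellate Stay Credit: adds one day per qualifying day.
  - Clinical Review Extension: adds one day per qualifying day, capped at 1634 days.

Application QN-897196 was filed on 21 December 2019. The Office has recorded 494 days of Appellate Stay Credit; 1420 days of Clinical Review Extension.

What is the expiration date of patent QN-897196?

Base term: filing date + 15 years → 21 December 2034.
Appellate Stay Credit: +494 days → 28 April 2036.
Clinical Review Extension: 1420 days (within the 1634-day cap) → +1420 days → 18 March 2040.

2040-03-18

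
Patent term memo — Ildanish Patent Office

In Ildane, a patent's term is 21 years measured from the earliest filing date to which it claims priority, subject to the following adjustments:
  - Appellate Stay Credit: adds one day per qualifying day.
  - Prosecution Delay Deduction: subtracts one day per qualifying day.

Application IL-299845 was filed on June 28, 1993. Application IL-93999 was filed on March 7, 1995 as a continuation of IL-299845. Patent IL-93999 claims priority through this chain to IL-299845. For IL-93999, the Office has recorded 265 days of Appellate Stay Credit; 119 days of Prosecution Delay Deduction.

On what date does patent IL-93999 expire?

Earliest priority filing: 28 June 1993.
Base term: 28 June 1993 + 21 years → 28 June 2014.
Appellate Stay Credit: +265 days → 20 March 2015.
Prosecution Delay Deduction: −119 days → 21 November 2014.

2014-11-21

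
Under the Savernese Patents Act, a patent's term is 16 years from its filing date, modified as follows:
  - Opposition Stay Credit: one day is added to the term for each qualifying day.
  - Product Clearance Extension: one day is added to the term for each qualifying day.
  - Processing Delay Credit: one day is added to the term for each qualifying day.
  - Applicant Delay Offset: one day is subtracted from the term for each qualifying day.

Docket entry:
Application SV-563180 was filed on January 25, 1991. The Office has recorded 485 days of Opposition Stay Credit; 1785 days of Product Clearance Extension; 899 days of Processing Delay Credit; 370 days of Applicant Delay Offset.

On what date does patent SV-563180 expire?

2014-09-24

Base term: filing date + 16 years → 25 January 2007.
Opposition Stay Credit: +485 days → 24 May 2008.
Product Clearance Extension: +1785 days → 13 April 2013.
Processing Delay Credit: +899 days → 29 September 2015.
Applicant Delay Offset: −370 days → 24 September 2014.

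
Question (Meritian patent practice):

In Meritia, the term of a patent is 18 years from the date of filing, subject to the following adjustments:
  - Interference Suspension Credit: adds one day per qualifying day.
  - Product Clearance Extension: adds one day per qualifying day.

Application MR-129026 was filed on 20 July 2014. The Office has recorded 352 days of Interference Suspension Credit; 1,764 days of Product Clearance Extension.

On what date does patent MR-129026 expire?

2038-05-06

Base term: filing date + 18 years → 20 July 2032.
Interference Suspension Credit: +352 days → 7 July 2033.
Product Clearance Extension: +1764 days → 6 May 2038.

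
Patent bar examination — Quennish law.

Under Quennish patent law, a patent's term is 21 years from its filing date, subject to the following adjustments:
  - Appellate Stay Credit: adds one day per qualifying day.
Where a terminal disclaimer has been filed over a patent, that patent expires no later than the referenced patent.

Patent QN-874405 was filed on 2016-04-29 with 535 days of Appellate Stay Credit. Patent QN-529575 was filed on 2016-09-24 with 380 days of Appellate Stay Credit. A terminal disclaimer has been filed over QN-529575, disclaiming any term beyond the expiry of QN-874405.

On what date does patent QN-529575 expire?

2038-10-09

Natural term of QN-529575:
  Base: filing + 21 years → 24 September 2037.
  Appellate Stay Credit: +380 days → 9 October 2038.
Expiry of referenced patent QN-874405:
  Base: filing + 21 years → 29 April 2037.
  Appellate Stay Credit: +535 days → 16 October 2038.
Terminal disclaimer: QN-529575 expires on the earlier of 9 October 2038 and 16 October 2038.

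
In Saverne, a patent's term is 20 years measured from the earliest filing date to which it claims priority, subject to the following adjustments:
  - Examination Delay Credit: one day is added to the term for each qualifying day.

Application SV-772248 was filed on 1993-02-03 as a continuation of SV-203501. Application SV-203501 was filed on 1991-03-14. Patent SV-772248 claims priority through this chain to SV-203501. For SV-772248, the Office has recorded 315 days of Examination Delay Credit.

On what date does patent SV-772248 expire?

2012-01-23

Earliest priority filing: 14 March 1991.
Base term: 14 March 1991 + 20 years → 14 March 2011.
Examination Delay Credit: +315 days → 23 January 2012.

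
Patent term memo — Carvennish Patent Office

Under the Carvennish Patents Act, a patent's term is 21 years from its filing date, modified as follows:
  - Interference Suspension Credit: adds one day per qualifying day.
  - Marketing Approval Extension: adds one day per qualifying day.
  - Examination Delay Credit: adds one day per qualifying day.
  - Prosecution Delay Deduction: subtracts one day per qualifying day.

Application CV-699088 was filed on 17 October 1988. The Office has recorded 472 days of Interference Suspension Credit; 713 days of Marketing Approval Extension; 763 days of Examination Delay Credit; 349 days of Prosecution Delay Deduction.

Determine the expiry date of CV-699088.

March 4, 2014

Base term: filing date + 21 years → 17 October 2009.
Interference Suspension Credit: +472 days → 1 February 2011.
Marketing Approval Extension: +713 days → 14 January 2013.
Examination Delay Credit: +763 days → 16 February 2015.
Prosecution Delay Deduction: −349 days → 4 March 2014.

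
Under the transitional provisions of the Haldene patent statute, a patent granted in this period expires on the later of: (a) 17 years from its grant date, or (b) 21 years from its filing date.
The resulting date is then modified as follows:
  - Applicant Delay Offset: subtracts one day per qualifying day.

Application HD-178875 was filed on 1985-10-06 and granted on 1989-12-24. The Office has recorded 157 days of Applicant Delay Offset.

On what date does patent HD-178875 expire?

2006-07-20

(a) grant + 17 years → 24 December 2006.
(b) filing + 21 years → 6 October 2006.
Later of the two: 24 December 2006.
Applicant Delay Offset: −157 days → 20 July 2006.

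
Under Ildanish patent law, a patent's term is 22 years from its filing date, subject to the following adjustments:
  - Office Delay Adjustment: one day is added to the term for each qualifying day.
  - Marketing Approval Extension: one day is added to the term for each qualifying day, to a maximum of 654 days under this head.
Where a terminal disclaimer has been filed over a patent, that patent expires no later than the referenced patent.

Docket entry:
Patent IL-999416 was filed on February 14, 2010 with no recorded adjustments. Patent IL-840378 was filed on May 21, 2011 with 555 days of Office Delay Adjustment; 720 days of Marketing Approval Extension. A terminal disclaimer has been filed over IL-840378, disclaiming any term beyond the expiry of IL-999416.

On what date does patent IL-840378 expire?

February 14, 2032

Natural term of IL-840378:
  Base: filing + 22 years → 21 May 2033.
  Office Delay Adjustment: +555 days → 27 November 2034.
  Marketing Approval Extension: 720 days claimed exceeds the 654-day cap, so +654 days → 11 September 2036.
Expiry of referenced patent IL-999416:
  Base: filing + 22 years → 14 February 2032.
Terminal disclaimer: IL-840378 expires on the earlier of 11 September 2036 and 14 February 2032.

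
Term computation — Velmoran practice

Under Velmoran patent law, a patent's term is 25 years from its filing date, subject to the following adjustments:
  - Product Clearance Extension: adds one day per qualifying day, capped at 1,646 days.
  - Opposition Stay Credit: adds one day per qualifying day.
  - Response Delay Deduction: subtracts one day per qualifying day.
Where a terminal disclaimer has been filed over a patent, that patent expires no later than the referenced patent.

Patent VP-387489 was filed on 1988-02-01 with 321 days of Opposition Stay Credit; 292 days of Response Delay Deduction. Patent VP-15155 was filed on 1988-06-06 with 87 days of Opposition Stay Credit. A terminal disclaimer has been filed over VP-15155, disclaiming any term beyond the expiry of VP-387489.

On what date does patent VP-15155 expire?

Natural term of VP-15155:
  Base: filing + 25 years → 6 June 2013.
  Opposition Stay Credit: +87 days → 1 September 2013.
Expiry of referenced patent VP-387489:
  Base: filing + 25 years → 1 February 2013.
  Opposition Stay Credit: +321 days → 19 December 2013.
  Response Delay Deduction: −292 days → 2 March 2013.
Terminal disclaimer: VP-15155 expires on the earlier of 1 September 2013 and 2 March 2013.

2013-03-02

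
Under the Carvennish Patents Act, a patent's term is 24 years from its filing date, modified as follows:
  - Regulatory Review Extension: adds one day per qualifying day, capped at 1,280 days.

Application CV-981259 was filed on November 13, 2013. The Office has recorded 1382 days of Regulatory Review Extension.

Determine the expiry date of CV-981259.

Base term: filing date + 24 years → 13 November 2037.
Regulatory Review Extension: 1382 days claimed exceeds the 1280-day cap, so +1280 days → 16 May 2041.

May 16, 2041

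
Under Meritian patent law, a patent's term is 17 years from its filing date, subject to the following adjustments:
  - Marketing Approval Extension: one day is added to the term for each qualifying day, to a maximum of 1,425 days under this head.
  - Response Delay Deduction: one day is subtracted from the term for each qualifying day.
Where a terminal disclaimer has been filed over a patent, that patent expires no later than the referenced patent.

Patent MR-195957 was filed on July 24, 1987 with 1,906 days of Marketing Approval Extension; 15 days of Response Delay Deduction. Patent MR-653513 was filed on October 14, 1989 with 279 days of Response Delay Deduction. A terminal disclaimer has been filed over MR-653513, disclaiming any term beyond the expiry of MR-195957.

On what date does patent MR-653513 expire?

Natural term of MR-653513:
  Base: filing + 17 years → 14 October 2006.
  Response Delay Deduction: −279 days → 8 January 2006.
Expiry of referenced patent MR-195957:
  Base: filing + 17 years → 24 July 2004.
  Marketing Approval Extension: 1906 days claimed exceeds the 1425-day cap, so +1425 days → 18 June 2008.
  Response Delay Deduction: −15 days → 3 June 2008.
Terminal disclaimer: MR-653513 expires on the earlier of 8 January 2006 and 3 June 2008.

2006-01-08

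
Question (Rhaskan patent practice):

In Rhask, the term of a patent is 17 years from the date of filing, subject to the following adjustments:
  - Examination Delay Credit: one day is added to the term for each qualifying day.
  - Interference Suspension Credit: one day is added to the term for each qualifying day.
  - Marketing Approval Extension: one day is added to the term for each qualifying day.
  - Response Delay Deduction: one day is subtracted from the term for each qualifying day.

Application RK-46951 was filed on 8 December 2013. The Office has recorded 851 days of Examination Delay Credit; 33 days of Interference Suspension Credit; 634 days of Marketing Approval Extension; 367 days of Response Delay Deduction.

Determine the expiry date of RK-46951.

February 1, 2034

Base term: filing date + 17 years → 8 December 2030.
Examination Delay Credit: +851 days → 7 April 2033.
Interference Suspension Credit: +33 days → 10 May 2033.
Marketing Approval Extension: +634 days → 3 February 2035.
Response Delay Deduction: −367 days → 1 February 2034.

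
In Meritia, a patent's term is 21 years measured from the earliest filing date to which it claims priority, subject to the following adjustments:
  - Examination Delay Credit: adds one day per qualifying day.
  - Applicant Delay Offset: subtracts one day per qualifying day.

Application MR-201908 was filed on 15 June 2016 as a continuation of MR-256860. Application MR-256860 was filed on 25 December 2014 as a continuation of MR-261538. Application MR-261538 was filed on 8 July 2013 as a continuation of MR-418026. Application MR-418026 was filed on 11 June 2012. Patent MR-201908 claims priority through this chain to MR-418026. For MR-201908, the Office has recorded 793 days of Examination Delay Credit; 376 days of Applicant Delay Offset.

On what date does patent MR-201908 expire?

2034-08-02

Earliest priority filing: 11 June 2012.
Base term: 11 June 2012 + 21 years → 11 June 2033.
Examination Delay Credit: +793 days → 13 August 2035.
Applicant Delay Offset: −376 days → 2 August 2034.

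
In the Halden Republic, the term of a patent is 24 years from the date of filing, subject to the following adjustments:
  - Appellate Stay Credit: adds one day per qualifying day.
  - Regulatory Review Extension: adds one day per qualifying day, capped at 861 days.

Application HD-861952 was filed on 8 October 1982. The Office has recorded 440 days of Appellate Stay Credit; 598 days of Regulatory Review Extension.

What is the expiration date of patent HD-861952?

2009-08-11

Base term: filing date + 24 years → 8 October 2006.
Appellate Stay Credit: +440 days → 22 December 2007.
Regulatory Review Extension: 598 days (within the 861-day cap) → +598 days → 11 August 2009.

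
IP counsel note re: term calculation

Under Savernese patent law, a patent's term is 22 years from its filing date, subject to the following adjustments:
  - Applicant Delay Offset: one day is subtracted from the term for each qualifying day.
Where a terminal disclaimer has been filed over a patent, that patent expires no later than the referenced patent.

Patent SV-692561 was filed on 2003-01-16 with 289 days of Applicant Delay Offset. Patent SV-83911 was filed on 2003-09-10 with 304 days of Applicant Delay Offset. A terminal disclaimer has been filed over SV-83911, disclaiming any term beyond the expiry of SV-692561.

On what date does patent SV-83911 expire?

2024-04-02

Natural term of SV-83911:
  Base: filing + 22 years → 10 September 2025.
  Applicant Delay Offset: −304 days → 10 November 2024.
Expiry of referenced patent SV-692561:
  Base: filing + 22 years → 16 January 2025.
  Applicant Delay Offset: −289 days → 2 April 2024.
Terminal disclaimer: SV-83911 expires on the earlier of 10 November 2024 and 2 April 2024.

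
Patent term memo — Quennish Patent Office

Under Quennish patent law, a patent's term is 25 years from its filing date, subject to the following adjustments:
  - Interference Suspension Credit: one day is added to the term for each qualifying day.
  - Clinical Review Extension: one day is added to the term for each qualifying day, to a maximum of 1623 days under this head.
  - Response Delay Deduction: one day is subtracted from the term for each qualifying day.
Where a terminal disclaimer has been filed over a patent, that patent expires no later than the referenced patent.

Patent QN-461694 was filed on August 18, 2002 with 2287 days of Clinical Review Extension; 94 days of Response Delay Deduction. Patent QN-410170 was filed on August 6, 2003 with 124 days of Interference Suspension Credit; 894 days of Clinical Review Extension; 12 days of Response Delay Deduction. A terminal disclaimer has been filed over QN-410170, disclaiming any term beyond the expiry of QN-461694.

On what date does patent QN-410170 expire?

Natural term of QN-410170:
  Base: filing + 25 years → 6 August 2028.
  Interference Suspension Credit: +124 days → 8 December 2028.
  Clinical Review Extension: 894 days (within the 1623-day cap) → +894 days → 21 May 2031.
  Response Delay Deduction: −12 days → 9 May 2031.
Expiry of referenced patent QN-461694:
  Base: filing + 25 years → 18 August 2027.
  Clinical Review Extension: 2287 days claimed exceeds the 1623-day cap, so +1623 days → 27 January 2032.
  Response Delay Deduction: −94 days → 25 October 2031.
Terminal disclaimer: QN-410170 expires on the earlier of 9 May 2031 and 25 October 2031.

2031-05-09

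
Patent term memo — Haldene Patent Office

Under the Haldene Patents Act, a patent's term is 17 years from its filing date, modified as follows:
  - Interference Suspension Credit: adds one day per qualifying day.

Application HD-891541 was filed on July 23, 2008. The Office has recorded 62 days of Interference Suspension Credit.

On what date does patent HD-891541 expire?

2025-09-23

Base term: filing date + 17 years → 23 July 2025.
Interference Suspension Credit: +62 days → 23 September 2025.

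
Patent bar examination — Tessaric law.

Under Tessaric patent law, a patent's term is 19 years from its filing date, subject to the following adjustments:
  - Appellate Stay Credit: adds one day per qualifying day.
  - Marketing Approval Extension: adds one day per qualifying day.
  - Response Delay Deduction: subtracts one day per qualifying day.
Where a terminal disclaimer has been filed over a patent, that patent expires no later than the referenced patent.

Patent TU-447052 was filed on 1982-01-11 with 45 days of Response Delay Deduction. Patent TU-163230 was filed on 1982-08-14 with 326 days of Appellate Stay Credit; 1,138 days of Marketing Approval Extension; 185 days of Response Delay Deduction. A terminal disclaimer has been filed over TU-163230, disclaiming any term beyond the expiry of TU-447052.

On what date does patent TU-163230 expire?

Natural term of TU-163230:
  Base: filing + 19 years → 14 August 2001.
  Appellate Stay Credit: +326 days → 6 July 2002.
  Marketing Approval Extension: +1138 days → 17 August 2005.
  Response Delay Deduction: −185 days → 13 February 2005.
Expiry of referenced patent TU-447052:
  Base: filing + 19 years → 11 January 2001.
  Response Delay Deduction: −45 days → 27 November 2000.
Terminal disclaimer: TU-163230 expires on the earlier of 13 February 2005 and 27 November 2000.

November 27, 2000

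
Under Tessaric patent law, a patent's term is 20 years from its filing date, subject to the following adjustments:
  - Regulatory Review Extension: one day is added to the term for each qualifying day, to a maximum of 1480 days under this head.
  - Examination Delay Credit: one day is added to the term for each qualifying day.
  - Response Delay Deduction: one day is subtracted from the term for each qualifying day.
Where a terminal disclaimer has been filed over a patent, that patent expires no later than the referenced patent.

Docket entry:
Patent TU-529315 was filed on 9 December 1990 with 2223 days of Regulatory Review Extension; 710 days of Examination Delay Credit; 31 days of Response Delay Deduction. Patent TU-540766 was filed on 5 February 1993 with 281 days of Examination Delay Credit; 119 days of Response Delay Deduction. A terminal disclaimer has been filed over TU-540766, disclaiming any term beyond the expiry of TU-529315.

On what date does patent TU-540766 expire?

Natural term of TU-540766:
  Base: filing + 20 years → 5 February 2013.
  Examination Delay Credit: +281 days → 13 November 2013.
  Response Delay Deduction: −119 days → 17 July 2013.
Expiry of referenced patent TU-529315:
  Base: filing + 20 years → 9 December 2010.
  Regulatory Review Extension: 2223 days claimed exceeds the 1480-day cap, so +1480 days → 28 December 2014.
  Examination Delay Credit: +710 days → 7 December 2016.
  Response Delay Deduction: −31 days → 6 November 2016.
Terminal disclaimer: TU-540766 expires on the earlier of 17 July 2013 and 6 November 2016.

July 17, 2013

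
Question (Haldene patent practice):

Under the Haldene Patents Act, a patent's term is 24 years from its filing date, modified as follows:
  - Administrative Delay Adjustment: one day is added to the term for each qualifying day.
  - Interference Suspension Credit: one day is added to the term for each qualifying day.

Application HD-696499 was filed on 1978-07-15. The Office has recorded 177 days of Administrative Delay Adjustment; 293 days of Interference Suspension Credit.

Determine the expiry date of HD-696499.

Base term: filing date + 24 years → 15 July 2002.
Administrative Delay Adjustment: +177 days → 8 January 2003.
Interference Suspension Credit: +293 days → 28 October 2003.

2003-10-28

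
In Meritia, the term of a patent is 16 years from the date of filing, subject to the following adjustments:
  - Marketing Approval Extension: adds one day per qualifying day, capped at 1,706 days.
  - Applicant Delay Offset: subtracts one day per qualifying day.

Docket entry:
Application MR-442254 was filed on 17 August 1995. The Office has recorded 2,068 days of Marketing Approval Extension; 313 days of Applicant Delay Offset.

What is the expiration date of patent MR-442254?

Base term: filing date + 16 years → 17 August 2011.
Marketing Approval Extension: 2068 days claimed exceeds the 1706-day cap, so +1706 days → 18 April 2016.
Applicant Delay Offset: −313 days → 10 June 2015.

June 10, 2015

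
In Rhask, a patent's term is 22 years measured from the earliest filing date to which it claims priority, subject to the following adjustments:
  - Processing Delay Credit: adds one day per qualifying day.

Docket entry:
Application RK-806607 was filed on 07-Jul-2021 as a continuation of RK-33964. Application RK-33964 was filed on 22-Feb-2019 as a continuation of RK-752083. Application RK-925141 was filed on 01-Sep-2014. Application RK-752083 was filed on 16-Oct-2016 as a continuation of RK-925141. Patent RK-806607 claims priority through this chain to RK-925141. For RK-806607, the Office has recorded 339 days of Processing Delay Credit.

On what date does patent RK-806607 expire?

Earliest priority filing: 1 September 2014.
Base term: 1 September 2014 + 22 years → 1 September 2036.
Processing Delay Credit: +339 days → 6 August 2037.

2037-08-06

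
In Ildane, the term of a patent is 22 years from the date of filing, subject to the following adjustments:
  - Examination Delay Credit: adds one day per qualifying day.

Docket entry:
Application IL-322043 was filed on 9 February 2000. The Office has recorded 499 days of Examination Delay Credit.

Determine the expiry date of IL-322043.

Base term: filing date + 22 years → 9 February 2022.
Examination Delay Credit: +499 days → 23 June 2023.

June 23, 2023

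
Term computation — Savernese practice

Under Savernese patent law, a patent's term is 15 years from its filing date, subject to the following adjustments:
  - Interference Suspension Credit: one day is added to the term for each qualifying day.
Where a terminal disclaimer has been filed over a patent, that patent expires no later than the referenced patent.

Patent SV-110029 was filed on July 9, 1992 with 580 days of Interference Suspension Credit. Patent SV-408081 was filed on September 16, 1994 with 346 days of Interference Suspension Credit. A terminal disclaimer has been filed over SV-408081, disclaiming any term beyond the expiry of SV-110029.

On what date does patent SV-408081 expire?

2009-02-08

Natural term of SV-408081:
  Base: filing + 15 years → 16 September 2009.
  Interference Suspension Credit: +346 days → 28 August 2010.
Expiry of referenced patent SV-110029:
  Base: filing + 15 years → 9 July 2007.
  Interference Suspension Credit: +580 days → 8 February 2009.
Terminal disclaimer: SV-408081 expires on the earlier of 28 August 2010 and 8 February 2009.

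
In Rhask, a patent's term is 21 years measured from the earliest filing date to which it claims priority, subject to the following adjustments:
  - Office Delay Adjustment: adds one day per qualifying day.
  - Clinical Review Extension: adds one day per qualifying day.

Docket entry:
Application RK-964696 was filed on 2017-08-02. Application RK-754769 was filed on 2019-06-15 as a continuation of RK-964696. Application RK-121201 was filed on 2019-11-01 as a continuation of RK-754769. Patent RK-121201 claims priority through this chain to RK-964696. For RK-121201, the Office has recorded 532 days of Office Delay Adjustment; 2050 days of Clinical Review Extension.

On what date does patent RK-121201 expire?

August 27, 2045

Earliest priority filing: 2 August 2017.
Base term: 2 August 2017 + 21 years → 2 August 2038.
Office Delay Adjustment: +532 days → 16 January 2040.
Clinical Review Extension: +2050 days → 27 August 2045.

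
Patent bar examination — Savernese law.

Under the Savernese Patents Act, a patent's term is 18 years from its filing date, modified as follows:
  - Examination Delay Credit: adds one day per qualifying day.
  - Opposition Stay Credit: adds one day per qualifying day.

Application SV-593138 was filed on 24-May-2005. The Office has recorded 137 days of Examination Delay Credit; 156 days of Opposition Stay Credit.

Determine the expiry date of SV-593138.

2024-03-12

Base term: filing date + 18 years → 24 May 2023.
Examination Delay Credit: +137 days → 8 October 2023.
Opposition Stay Credit: +156 days → 12 March 2024.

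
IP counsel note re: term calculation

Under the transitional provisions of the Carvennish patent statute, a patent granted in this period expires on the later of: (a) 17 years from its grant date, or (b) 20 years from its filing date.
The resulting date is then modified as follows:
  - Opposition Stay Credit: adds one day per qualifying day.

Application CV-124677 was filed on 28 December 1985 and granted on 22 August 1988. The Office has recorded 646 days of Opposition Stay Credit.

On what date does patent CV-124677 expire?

October 5, 2007

(a) grant + 17 years → 22 August 2005.
(b) filing + 20 years → 28 December 2005.
Later of the two: 28 December 2005.
Opposition Stay Credit: +646 days → 5 October 2007.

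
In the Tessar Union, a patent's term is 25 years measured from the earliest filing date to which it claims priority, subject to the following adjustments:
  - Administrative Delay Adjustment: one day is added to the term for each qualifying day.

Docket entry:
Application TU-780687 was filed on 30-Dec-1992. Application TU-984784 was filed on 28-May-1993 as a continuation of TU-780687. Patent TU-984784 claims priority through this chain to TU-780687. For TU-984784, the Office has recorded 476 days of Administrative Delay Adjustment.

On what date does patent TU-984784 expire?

April 20, 2019

Earliest priority filing: 30 December 1992.
Base term: 30 December 1992 + 25 years → 30 December 2017.
Administrative Delay Adjustment: +476 days → 20 April 2019.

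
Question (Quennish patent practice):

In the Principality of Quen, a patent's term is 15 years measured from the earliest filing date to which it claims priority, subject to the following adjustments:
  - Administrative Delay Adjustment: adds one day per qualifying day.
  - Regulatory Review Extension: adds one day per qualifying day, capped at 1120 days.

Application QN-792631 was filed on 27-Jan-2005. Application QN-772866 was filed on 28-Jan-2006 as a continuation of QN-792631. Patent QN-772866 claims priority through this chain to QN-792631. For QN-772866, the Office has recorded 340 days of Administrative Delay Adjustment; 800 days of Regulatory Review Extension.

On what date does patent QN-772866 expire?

Earliest priority filing: 27 January 2005.
Base term: 27 January 2005 + 15 years → 27 January 2020.
Administrative Delay Adjustment: +340 days → 1 January 2021.
Regulatory Review Extension: 800 days (within the 1120-day cap) → +800 days → 12 March 2023.

March 12, 2023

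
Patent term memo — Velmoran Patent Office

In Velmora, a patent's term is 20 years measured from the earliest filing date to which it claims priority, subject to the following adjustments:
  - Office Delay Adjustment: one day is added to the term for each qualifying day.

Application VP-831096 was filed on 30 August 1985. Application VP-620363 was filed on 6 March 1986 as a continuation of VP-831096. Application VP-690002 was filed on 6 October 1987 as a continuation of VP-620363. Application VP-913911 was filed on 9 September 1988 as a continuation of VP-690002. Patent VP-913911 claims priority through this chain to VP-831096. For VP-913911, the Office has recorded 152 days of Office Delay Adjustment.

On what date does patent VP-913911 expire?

Earliest priority filing: 30 August 1985.
Base term: 30 August 1985 + 20 years → 30 August 2005.
Office Delay Adjustment: +152 days → 29 January 2006.

January 29, 2006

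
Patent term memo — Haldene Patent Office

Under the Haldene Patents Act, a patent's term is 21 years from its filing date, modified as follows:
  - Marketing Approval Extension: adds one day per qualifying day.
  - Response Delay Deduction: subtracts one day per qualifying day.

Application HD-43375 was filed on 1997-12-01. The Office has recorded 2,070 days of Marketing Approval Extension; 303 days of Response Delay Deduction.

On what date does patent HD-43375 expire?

2023-10-03

Base term: filing date + 21 years → 1 December 2018.
Marketing Approval Extension: +2070 days → 1 August 2024.
Response Delay Deduction: −303 days → 3 October 2023.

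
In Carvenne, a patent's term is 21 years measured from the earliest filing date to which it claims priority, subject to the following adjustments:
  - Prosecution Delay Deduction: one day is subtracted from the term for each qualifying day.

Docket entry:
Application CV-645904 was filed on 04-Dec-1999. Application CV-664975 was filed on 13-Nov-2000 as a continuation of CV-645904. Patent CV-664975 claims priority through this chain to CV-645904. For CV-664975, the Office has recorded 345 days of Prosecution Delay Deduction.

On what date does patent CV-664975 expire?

Earliest priority filing: 4 December 1999.
Base term: 4 December 1999 + 21 years → 4 December 2020.
Prosecution Delay Deduction: −345 days → 25 December 2019.

2019-12-25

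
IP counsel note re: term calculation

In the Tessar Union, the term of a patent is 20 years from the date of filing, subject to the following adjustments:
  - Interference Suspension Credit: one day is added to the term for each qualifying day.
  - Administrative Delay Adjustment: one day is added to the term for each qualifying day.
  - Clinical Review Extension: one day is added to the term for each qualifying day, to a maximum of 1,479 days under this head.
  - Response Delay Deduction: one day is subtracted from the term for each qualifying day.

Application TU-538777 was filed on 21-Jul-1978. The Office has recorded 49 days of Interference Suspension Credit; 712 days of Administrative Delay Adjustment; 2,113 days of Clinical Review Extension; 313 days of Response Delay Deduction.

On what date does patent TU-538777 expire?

2003-10-30

Base term: filing date + 20 years → 21 July 1998.
Interference Suspension Credit: +49 days → 8 September 1998.
Administrative Delay Adjustment: +712 days → 20 August 2000.
Clinical Review Extension: 2113 days claimed exceeds the 1479-day cap, so +1479 days → 7 September 2004.
Response Delay Deduction: −313 days → 30 October 2003.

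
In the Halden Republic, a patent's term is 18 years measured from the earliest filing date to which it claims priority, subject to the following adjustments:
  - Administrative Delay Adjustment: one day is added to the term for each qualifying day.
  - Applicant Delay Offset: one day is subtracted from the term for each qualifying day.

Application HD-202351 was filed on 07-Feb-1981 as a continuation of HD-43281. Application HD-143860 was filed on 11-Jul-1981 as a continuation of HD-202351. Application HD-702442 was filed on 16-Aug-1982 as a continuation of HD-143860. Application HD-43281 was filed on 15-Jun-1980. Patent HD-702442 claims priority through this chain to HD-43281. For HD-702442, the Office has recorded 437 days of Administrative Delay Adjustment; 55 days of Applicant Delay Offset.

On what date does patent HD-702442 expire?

Earliest priority filing: 15 June 1980.
Base term: 15 June 1980 + 18 years → 15 June 1998.
Administrative Delay Adjustment: +437 days → 26 August 1999.
Applicant Delay Offset: −55 days → 2 July 1999.

1999-07-02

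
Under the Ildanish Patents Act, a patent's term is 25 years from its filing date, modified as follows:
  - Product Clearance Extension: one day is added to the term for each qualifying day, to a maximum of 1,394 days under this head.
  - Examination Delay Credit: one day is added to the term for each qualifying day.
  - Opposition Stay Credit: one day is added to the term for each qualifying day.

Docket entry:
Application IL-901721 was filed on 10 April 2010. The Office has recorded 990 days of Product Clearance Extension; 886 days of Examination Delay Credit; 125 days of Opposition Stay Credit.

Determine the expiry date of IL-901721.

Base term: filing date + 25 years → 10 April 2035.
Product Clearance Extension: 990 days (within the 1394-day cap) → +990 days → 25 December 2037.
Examination Delay Credit: +886 days → 29 May 2040.
Opposition Stay Credit: +125 days → 1 October 2040.

October 1, 2040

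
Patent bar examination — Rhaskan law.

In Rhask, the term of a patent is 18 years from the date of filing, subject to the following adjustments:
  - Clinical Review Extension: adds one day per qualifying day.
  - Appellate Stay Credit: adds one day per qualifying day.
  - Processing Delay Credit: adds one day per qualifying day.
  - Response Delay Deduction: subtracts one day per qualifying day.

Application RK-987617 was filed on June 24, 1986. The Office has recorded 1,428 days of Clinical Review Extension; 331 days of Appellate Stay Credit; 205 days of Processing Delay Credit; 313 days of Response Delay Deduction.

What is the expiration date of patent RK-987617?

Base term: filing date + 18 years → 24 June 2004.
Clinical Review Extension: +1428 days → 22 May 2008.
Appellate Stay Credit: +331 days → 18 April 2009.
Processing Delay Credit: +205 days → 9 November 2009.
Response Delay Deduction: −313 days → 31 December 2008.

2008-12-31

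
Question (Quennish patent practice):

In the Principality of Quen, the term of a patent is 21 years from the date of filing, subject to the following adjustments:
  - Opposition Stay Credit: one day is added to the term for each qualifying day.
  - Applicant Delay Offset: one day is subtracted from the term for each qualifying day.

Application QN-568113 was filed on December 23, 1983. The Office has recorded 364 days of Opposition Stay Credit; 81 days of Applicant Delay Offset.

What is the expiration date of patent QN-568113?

Base term: filing date + 21 years → 23 December 2004.
Opposition Stay Credit: +364 days → 22 December 2005.
Applicant Delay Offset: −81 days → 2 October 2005.

October 2, 2005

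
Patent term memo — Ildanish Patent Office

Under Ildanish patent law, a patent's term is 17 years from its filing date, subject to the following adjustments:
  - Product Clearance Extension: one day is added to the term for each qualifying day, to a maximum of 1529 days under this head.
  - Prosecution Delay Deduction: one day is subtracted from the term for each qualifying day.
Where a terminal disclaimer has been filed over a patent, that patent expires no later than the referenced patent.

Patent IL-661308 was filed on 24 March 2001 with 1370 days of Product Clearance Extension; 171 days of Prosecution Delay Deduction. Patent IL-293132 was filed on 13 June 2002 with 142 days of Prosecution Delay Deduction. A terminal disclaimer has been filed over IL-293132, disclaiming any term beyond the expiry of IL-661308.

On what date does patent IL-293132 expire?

2019-01-22

Natural term of IL-293132:
  Base: filing + 17 years → 13 June 2019.
  Prosecution Delay Deduction: −142 days → 22 January 2019.
Expiry of referenced patent IL-661308:
  Base: filing + 17 years → 24 March 2018.
  Product Clearance Extension: 1370 days (within the 1529-day cap) → +1370 days → 23 December 2021.
  Prosecution Delay Deduction: −171 days → 5 July 2021.
Terminal disclaimer: IL-293132 expires on the earlier of 22 January 2019 and 5 July 2021.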